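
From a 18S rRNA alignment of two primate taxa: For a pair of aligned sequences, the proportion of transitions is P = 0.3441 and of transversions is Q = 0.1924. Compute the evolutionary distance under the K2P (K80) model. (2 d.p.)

Under the Kimura two-parameter model, d = −½ ln(1 − 2P − Q) − ¼ ln(1 − 2Q).
1 − 2P − Q = 0.1194, giving −½ ln(0.1194) = 1.062638.
1 − 2Q = 0.6152, giving −¼ ln(0.6152) = 0.121452.
d = 1.062638 + 0.121452 = 1.184090.

1.18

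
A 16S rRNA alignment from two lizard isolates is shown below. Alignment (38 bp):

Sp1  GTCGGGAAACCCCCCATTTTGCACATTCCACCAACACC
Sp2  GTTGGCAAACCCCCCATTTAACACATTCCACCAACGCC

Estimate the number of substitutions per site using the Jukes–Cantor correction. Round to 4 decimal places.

The sequences differ at 5 of 38 sites (3, 6, 20, 21, 36), so p = 5/38 ≈ 0.131579.
d = −(3/4) ln(1 − 4p/3) = −0.75 ln(1 − 0.175439) = −0.75 ln(0.824561)
  = −0.75 × (-0.192904) = 0.144678 substitutions/site.

0.1447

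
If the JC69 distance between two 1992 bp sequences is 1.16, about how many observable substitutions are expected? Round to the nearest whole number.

Invert JC69: p = (3/4)(1 − e^(−4d/3)) = 0.75 × (1 − e^(-1.546667)) = 0.75 × (1 − 0.212957) = 0.590282.
Expected differing sites = pL ≈ 0.590282 × 1992 = 1175.841744 ≈ 1176.

1176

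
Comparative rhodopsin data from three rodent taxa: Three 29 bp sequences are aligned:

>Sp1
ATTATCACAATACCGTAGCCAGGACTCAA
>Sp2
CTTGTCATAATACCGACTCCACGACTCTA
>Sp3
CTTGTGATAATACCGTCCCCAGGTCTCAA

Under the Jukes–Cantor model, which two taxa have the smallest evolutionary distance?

Sp1–Sp2: 8/29 differ, p = 0.276, d = 0.344.
Sp1–Sp3: 7/29 differ, p = 0.241, d = 0.291.
Sp2–Sp3: 6/29 differ, p = 0.207, d = 0.242.
The smallest distance is between Sp2 and Sp3.

Sp2 and Sp3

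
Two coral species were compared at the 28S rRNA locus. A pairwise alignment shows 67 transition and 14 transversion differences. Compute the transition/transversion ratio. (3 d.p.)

4.786

R = 67/14 = 4.785714… ≈ 4.786 (to 3 d.p.).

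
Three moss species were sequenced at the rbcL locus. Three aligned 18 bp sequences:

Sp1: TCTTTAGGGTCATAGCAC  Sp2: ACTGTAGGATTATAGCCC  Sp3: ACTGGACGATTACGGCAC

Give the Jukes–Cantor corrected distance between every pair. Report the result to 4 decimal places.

Sp1–Sp2: 5/18 sites differ → p ≈ 0.277778, d = −0.75 ln(1 − 0.370371) = 0.346968 ≈ 0.3470.
Sp1–Sp3: 8/18 sites differ → p ≈ 0.444444, d = −0.75 ln(1 − 0.592592) = 0.673455 ≈ 0.6735.
Sp2–Sp3: 5/18 sites differ → p ≈ 0.277778, d = −0.75 ln(1 − 0.370371) = 0.346968 ≈ 0.3470.

d(Sp1,Sp2) = 0.3470, d(Sp1,Sp3) = 0.6735, d(Sp2,Sp3) = 0.3470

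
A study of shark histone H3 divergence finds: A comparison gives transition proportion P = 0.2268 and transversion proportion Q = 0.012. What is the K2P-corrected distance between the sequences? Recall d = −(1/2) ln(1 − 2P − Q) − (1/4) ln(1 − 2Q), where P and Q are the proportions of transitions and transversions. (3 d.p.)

Under the Kimura two-parameter model, d = −½ ln(1 − 2P − Q) − ¼ ln(1 − 2Q).
1 − 2P − Q = 0.5344, giving −½ ln(0.5344) = 0.313305.
1 − 2Q = 0.976, giving −¼ ln(0.976) = 0.006073.
d = 0.313305 + 0.006073 = 0.319378.

0.319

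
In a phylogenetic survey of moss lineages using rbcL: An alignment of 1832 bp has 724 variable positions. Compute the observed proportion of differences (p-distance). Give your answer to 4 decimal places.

p = 724/1832 = 0.395196… ≈ 0.3952 (to 4 d.p.).

0.3952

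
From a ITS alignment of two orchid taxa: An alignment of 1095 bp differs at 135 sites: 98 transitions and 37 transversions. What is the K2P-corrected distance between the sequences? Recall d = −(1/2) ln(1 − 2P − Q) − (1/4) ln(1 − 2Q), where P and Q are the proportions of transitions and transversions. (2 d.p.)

P = 98/1095 ≈ 0.089498 and Q = 37/1095 ≈ 0.03379.
Under the Kimura two-parameter model, d = −½ ln(1 − 2P − Q) − ¼ ln(1 − 2Q).
1 − 2P − Q = 0.787214, giving −½ ln(0.787214) = 0.119628.
1 − 2Q = 0.93242, giving −¼ ln(0.93242) = 0.017493.
d = 0.119628 + 0.017493 = 0.137121.

0.14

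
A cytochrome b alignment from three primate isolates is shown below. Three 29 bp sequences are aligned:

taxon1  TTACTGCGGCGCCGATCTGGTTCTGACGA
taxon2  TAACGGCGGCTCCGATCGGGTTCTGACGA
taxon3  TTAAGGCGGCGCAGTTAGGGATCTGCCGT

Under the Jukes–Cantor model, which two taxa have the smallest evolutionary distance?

taxon1 and taxon2

taxon1–taxon2: 4/29 differ, p = 0.138, d = 0.152.
taxon1–taxon3: 9/29 differ, p = 0.310, d = 0.401.
taxon2–taxon3: 9/29 differ, p = 0.310, d = 0.401.
The smallest distance is between taxon1 and taxon2.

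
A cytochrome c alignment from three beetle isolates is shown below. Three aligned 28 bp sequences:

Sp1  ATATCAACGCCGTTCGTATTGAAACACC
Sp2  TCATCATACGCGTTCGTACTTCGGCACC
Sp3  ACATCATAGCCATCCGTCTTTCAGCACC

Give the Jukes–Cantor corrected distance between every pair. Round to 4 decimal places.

Sp1–Sp2: 11/28 sites differ → p ≈ 0.392857, d = −0.75 ln(1 − 0.523809) = 0.556452 ≈ 0.5565.
Sp1–Sp3: 9/28 sites differ → p ≈ 0.321429, d = −0.75 ln(1 − 0.428572) = 0.419713 ≈ 0.4197.
Sp2–Sp3: 8/28 sites differ → p ≈ 0.285714, d = −0.75 ln(1 − 0.380952) = 0.359679 ≈ 0.3597.

d(Sp1,Sp2) = 0.5565, d(Sp1,Sp3) = 0.4197, d(Sp2,Sp3) = 0.3597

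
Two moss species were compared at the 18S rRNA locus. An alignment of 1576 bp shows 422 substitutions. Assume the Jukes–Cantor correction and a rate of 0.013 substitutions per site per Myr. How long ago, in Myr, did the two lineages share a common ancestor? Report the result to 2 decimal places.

p = 422/1576 ≈ 0.267766.
d = −(3/4) ln(1 − 4p/3) = −0.75 ln(1 − 0.357021) = −0.75 ln(0.642979)
  = −0.75 × (-0.441643) = 0.331232 substitutions/site.
Under a molecular clock d = 2μt, so t = d/(2μ) = 0.331232 / (2 × 0.013) = 12.74 Myr.

12.74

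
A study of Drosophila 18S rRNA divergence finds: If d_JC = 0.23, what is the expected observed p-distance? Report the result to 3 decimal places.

0.198

p = (3/4)(1 − e^(−4d/3)) = 0.75 × (1 − e^(-0.306667)) = 0.75 × (1 − 0.735896) = 0.198078.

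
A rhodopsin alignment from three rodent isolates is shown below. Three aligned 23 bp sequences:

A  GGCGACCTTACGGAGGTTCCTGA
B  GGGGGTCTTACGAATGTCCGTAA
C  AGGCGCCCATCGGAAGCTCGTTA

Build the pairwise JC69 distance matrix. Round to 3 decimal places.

A–B: 8/23 sites differ → p ≈ 0.347826, d = −0.75 ln(1 − 0.463768) = 0.467391 ≈ 0.467.
A–C: 11/23 sites differ → p ≈ 0.478261, d = −0.75 ln(1 − 0.637681) = 0.761423 ≈ 0.761.
B–C: 11/23 sites differ → p ≈ 0.478261, d = −0.75 ln(1 − 0.637681) = 0.761423 ≈ 0.761.

d(A,B) = 0.467, d(A,C) = 0.761, d(B,C) = 0.761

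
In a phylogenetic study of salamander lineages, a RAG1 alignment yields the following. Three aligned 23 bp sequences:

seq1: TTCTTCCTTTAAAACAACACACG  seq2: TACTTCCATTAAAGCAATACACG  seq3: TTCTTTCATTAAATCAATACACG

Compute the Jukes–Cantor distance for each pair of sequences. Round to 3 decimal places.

seq1–seq2: 4/23 sites differ → p ≈ 0.173913, d = −0.75 ln(1 − 0.231884) = 0.197861 ≈ 0.198.
seq1–seq3: 4/23 sites differ → p ≈ 0.173913, d = −0.75 ln(1 − 0.231884) = 0.197861 ≈ 0.198.
seq2–seq3: 3/23 sites differ → p ≈ 0.130435, d = −0.75 ln(1 − 0.173913) = 0.143291 ≈ 0.143.

d(seq1,seq2) = 0.198, d(seq1,seq3) = 0.198, d(seq2,seq3) = 0.143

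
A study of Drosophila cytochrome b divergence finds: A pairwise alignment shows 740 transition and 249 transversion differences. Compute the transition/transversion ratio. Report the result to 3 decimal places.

2.972

R = 740/249 = 2.971887… ≈ 2.972 (to 3 d.p.).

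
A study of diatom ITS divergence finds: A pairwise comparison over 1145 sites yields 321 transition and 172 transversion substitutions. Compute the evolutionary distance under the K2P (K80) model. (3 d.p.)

P = 321/1145 ≈ 0.280349 and Q = 172/1145 ≈ 0.150218.
Under the Kimura two-parameter model, d = −½ ln(1 − 2P − Q) − ¼ ln(1 − 2Q).
1 − 2P − Q = 0.289084, giving −½ ln(0.289084) = 0.620519.
1 − 2Q = 0.699564, giving −¼ ln(0.699564) = 0.089324.
d = 0.620519 + 0.089324 = 0.709843.

0.710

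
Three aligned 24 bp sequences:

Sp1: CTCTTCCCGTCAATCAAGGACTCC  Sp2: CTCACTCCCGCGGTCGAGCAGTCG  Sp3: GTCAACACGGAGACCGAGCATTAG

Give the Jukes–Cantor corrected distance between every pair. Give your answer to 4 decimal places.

Sp1–Sp2: 11/24 sites differ → p ≈ 0.458333, d = −0.75 ln(1 − 0.611111) = 0.708346 ≈ 0.7083.
Sp1–Sp3: 13/24 sites differ → p ≈ 0.541667, d = −0.75 ln(1 − 0.722223) = 0.960702 ≈ 0.9607.
Sp2–Sp3: 10/24 sites differ → p ≈ 0.416667, d = −0.75 ln(1 − 0.555556) = 0.608198 ≈ 0.6082.

d(Sp1,Sp2) = 0.7083, d(Sp1,Sp3) = 0.9607, d(Sp2,Sp3) = 0.6082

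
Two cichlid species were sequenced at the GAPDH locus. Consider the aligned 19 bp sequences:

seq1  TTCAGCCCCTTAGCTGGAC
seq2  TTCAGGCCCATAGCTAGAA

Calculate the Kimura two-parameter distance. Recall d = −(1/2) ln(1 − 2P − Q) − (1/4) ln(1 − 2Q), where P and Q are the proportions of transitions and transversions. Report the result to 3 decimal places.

Of 19 sites, 1 differences are transitions and 3 are transversions, so P = 1/19 ≈ 0.052632 and Q = 3/19 ≈ 0.157895.
Under the Kimura two-parameter model, d = −½ ln(1 − 2P − Q) − ¼ ln(1 − 2Q).
1 − 2P − Q = 0.736841, giving −½ ln(0.736841) = 0.152692.
1 − 2Q = 0.68421, giving −¼ ln(0.68421) = 0.094873.
d = 0.152692 + 0.094873 = 0.247565.

0.248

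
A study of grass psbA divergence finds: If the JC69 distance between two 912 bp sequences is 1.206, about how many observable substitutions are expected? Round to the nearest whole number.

547

Invert JC69: p = (3/4)(1 − e^(−4d/3)) = 0.75 × (1 − e^(-1.608)) = 0.75 × (1 − 0.200288) = 0.599784.
Expected differing sites = pL ≈ 0.599784 × 912 = 547.003008 ≈ 547.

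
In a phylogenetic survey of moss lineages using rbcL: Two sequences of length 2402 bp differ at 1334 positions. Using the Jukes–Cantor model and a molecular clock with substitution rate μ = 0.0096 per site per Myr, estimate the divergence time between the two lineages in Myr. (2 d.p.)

p = 1334/2402 ≈ 0.555371.
d = −(3/4) ln(1 − 4p/3) = −0.75 ln(1 − 0.740495) = −0.75 ln(0.259505)
  = −0.75 × (-1.348979) = 1.011734 substitutions/site.
Under a molecular clock d = 2μt, so t = d/(2μ) = 1.011734 / (2 × 0.0096) = 52.69 Myr.

52.69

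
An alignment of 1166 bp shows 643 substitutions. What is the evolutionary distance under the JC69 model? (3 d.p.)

0.997

p = 643/1166 ≈ 0.551458.
d = −(3/4) ln(1 − 4p/3) = −0.75 ln(1 − 0.735277) = −0.75 ln(0.264723)
  = −0.75 × (-1.329071) = 0.996803 substitutions/site.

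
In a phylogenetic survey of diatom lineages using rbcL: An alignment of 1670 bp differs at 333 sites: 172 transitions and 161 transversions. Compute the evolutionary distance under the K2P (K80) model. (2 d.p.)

P = 172/1670 ≈ 0.102994 and Q = 161/1670 ≈ 0.096407.
Under the Kimura two-parameter model, d = −½ ln(1 − 2P − Q) − ¼ ln(1 − 2Q).
1 − 2P − Q = 0.697605, giving −½ ln(0.697605) = 0.180051.
1 − 2Q = 0.807186, giving −¼ ln(0.807186) = 0.053550.
d = 0.180051 + 0.053550 = 0.233601.

0.23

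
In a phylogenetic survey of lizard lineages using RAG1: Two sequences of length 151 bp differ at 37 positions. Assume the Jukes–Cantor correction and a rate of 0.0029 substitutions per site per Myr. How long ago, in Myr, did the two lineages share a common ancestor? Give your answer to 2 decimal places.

p = 37/151 ≈ 0.245033.
d = −(3/4) ln(1 − 4p/3) = −0.75 ln(1 − 0.326711) = −0.75 ln(0.673289)
  = −0.75 × (-0.395581) = 0.296686 substitutions/site.
Under a molecular clock d = 2μt, so t = d/(2μ) = 0.296686 / (2 × 0.0029) = 51.15 Myr.

51.15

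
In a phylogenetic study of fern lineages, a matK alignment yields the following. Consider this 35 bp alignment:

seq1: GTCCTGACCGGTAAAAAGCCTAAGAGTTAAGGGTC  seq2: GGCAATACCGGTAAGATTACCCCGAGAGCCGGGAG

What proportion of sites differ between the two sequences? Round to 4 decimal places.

The sequences differ at 17 of 35 positions.
p = 17/35 = 0.485714… ≈ 0.4857 (to 4 d.p.).

0.4857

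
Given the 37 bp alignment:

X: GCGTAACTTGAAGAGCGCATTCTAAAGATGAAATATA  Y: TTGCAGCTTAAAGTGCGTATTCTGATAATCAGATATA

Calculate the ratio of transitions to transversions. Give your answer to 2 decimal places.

Transitions are A↔G and C↔T; transversions are all other mismatches.
Transitions: 8. Transversions: 4.
R = 8/4 = 2.00.

2.00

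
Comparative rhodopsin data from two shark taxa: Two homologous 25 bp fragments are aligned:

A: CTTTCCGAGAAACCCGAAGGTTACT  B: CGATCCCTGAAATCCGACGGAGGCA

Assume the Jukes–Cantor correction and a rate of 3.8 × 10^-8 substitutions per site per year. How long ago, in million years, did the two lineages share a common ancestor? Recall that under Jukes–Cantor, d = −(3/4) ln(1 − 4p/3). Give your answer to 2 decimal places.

The sequences differ at 10 of 25 sites (2, 3, 7, 8, 13, 18, 21, 22, 23, 25), so p = 10/25 = 0.4.
d = −(3/4) ln(1 − 4p/3) = −0.75 ln(1 − 0.533333) = −0.75 ln(0.466667)
  = −0.75 × (-0.762139) = 0.571604 substitutions/site.
Under a molecular clock d = 2μt, so t = d/(2μ) = 0.571604 / (2 × 3.8 × 10^-8) = 7.52 million years.

7.52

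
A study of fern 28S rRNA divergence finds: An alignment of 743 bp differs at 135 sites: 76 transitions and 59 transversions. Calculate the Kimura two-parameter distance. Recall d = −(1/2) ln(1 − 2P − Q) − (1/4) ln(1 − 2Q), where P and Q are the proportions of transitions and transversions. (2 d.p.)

0.21

P = 76/743 ≈ 0.102288 and Q = 59/743 ≈ 0.079408.
Under the Kimura two-parameter model, d = −½ ln(1 − 2P − Q) − ¼ ln(1 − 2Q).
1 − 2P − Q = 0.716016, giving −½ ln(0.716016) = 0.167026.
1 − 2Q = 0.841184, giving −¼ ln(0.841184) = 0.043236.
d = 0.167026 + 0.043236 = 0.210262.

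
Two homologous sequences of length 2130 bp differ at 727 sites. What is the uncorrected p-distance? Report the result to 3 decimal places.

p = 727/2130 = 0.341314… ≈ 0.341 (to 3 d.p.).

0.341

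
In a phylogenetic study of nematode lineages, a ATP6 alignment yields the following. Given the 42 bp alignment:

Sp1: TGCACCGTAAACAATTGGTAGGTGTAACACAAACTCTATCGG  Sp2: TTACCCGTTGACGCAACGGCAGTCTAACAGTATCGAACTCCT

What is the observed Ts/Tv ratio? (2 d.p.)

Transitions are A↔G and C↔T; transversions are all other mismatches.
Transitions: 3. Transversions: 20.
R = 3/20 = 0.15.

0.15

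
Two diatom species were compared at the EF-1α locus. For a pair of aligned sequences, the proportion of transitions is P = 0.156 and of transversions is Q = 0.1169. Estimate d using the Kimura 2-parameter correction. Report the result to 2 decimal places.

0.35

Under the Kimura two-parameter model, d = −½ ln(1 − 2P − Q) − ¼ ln(1 − 2Q).
1 − 2P − Q = 0.5711, giving −½ ln(0.5711) = 0.280095.
1 − 2Q = 0.7662, giving −¼ ln(0.7662) = 0.066578.
d = 0.280095 + 0.066578 = 0.346673.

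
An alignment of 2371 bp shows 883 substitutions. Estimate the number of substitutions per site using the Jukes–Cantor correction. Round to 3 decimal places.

0.515

p = 883/2371 ≈ 0.372417.
d = −(3/4) ln(1 − 4p/3) = −0.75 ln(1 − 0.496556) = −0.75 ln(0.503444)
  = −0.75 × (-0.686283) = 0.514712 substitutions/site.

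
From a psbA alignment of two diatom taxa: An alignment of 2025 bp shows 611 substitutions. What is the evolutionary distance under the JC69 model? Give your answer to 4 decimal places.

p = 611/2025 ≈ 0.301728.
d = −(3/4) ln(1 − 4p/3) = −0.75 ln(1 − 0.402304) = −0.75 ln(0.597696)
  = −0.75 × (-0.514673) = 0.386005 substitutions/site.

0.3860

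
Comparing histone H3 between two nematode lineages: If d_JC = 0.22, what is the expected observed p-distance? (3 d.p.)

0.191

p = (3/4)(1 − e^(−4d/3)) = 0.75 × (1 − e^(-0.293333)) = 0.75 × (1 − 0.745774) = 0.190670.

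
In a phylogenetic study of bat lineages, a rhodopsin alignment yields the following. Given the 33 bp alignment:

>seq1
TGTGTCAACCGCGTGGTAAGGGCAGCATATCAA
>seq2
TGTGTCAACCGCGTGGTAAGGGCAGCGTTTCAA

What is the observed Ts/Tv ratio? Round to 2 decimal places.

Transitions are A↔G and C↔T; transversions are all other mismatches.
Transitions: 1. Transversions: 1.
R = 1/1 = 1.00.

1.00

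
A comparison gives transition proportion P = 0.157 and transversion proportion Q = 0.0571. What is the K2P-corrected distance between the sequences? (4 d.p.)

Under the Kimura two-parameter model, d = −½ ln(1 − 2P − Q) − ¼ ln(1 − 2Q).
1 − 2P − Q = 0.6289, giving −½ ln(0.6289) = 0.231892.
1 − 2Q = 0.8858, giving −¼ ln(0.8858) = 0.030316.
d = 0.231892 + 0.030316 = 0.262208.

0.2622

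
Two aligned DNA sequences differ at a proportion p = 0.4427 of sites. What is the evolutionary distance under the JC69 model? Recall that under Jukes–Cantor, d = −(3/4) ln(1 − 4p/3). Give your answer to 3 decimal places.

0.669

d = −(3/4) ln(1 − 4p/3) = −0.75 ln(1 − 0.590267) = −0.75 ln(0.409733)
  = −0.75 × (-0.892250) = 0.669188 substitutions/site.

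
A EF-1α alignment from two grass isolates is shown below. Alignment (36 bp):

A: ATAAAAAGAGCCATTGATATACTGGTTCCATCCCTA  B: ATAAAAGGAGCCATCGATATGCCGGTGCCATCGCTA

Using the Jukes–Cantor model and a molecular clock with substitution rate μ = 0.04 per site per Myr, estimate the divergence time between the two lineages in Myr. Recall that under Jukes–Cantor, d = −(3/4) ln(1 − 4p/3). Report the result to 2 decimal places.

The sequences differ at 6 of 36 sites (7, 15, 21, 23, 27, 33), so p = 6/36 ≈ 0.166667.
d = −(3/4) ln(1 − 4p/3) = −0.75 ln(1 − 0.222223) = −0.75 ln(0.777777)
  = −0.75 × (-0.251315) = 0.188486 substitutions/site.
Under a molecular clock d = 2μt, so t = d/(2μ) = 0.188486 / (2 × 0.04) = 2.36 Myr.

2.36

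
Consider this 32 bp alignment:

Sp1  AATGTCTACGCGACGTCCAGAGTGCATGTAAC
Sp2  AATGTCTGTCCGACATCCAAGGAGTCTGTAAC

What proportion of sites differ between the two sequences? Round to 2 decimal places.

0.28

The sequences differ at 9 of 32 positions (sites 8, 9, 10, 15, 20, 21, 23, 25, 26).
p = 9/32 = 0.28125 ≈ 0.28 (to 2 d.p.).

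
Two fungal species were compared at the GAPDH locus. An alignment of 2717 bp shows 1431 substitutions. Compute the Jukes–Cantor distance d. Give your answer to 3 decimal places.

p = 1431/2717 ≈ 0.526684.
d = −(3/4) ln(1 − 4p/3) = −0.75 ln(1 − 0.702245) = −0.75 ln(0.297755)
  = −0.75 × (-1.211484) = 0.908613 substitutions/site.

0.909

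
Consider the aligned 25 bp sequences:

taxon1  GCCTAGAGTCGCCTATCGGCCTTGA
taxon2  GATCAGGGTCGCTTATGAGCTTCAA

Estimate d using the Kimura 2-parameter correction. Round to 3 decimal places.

0.680

Of 25 sites, 8 differences are transitions and 2 are transversions, so P = 8/25 = 0.32 and Q = 2/25 = 0.08.
Under the Kimura two-parameter model, d = −½ ln(1 − 2P − Q) − ¼ ln(1 − 2Q).
1 − 2P − Q = 0.28, giving −½ ln(0.28) = 0.636483.
1 − 2Q = 0.84, giving −¼ ln(0.84) = 0.043588.
d = 0.636483 + 0.043588 = 0.680071.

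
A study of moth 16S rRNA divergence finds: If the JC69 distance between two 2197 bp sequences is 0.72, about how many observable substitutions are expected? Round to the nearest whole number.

Invert JC69: p = (3/4)(1 − e^(−4d/3)) = 0.75 × (1 − e^(-0.96)) = 0.75 × (1 − 0.382893) = 0.462830.
Expected differing sites = pL ≈ 0.462830 × 2197 = 1016.83751 ≈ 1017.

1017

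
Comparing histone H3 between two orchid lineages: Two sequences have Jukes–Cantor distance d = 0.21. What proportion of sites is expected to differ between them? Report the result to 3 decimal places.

0.183

p = (3/4)(1 − e^(−4d/3)) = 0.75 × (1 − e^(-0.28)) = 0.75 × (1 − 0.755784) = 0.183162.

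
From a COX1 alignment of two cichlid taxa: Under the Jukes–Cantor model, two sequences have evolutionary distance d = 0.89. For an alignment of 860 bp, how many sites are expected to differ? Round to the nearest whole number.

Invert JC69: p = (3/4)(1 − e^(−4d/3)) = 0.75 × (1 − e^(-1.186667)) = 0.75 × (1 − 0.305237) = 0.521072.
Expected differing sites = pL ≈ 0.521072 × 860 = 448.12192 ≈ 448.

448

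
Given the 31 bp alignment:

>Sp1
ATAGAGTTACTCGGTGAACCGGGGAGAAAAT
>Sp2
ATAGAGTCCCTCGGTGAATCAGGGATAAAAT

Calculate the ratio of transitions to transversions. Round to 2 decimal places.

Transitions are A↔G and C↔T; transversions are all other mismatches.
Transitions: 3. Transversions: 2.
R = 3/2 = 1.50.

1.50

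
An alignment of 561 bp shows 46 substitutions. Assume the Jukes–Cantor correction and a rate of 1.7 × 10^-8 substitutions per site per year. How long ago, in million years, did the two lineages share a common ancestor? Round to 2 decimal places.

p = 46/561 ≈ 0.081996.
d = −(3/4) ln(1 − 4p/3) = −0.75 ln(1 − 0.109328) = −0.75 ln(0.890672)
  = −0.75 × (-0.115779) = 0.086834 substitutions/site.
Under a molecular clock d = 2μt, so t = d/(2μ) = 0.086834 / (2 × 1.7 × 10^-8) = 2.55 million years.

2.55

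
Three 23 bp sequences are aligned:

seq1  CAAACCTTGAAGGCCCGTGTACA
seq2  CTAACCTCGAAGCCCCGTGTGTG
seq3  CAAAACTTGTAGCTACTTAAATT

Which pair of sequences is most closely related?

seq1–seq2: 6/23 differ, p = 0.261, d = 0.321.
seq1–seq3: 10/23 differ, p = 0.435, d = 0.650.
seq2–seq3: 11/23 differ, p = 0.478, d = 0.761.
The smallest distance is between seq1 and seq2.

seq1 and seq2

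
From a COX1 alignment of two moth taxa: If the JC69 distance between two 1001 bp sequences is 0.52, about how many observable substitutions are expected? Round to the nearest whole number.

Invert JC69: p = (3/4)(1 − e^(−4d/3)) = 0.75 × (1 − e^(-0.693333)) = 0.75 × (1 − 0.499907) = 0.375070.
Expected differing sites = pL ≈ 0.375070 × 1001 = 375.44507 ≈ 375.

375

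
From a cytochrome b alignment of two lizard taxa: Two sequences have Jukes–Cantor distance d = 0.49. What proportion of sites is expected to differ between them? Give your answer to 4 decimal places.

0.3598

p = (3/4)(1 − e^(−4d/3)) = 0.75 × (1 − e^(-0.653333)) = 0.75 × (1 − 0.520309) = 0.359768.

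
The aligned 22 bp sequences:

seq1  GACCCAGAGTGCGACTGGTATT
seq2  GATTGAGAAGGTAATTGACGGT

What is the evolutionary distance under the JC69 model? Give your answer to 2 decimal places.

0.97

The sequences differ at 12 of 22 sites, so p = 12/22 ≈ 0.545455.
d = −(3/4) ln(1 − 4p/3) = −0.75 ln(1 − 0.727273) = −0.75 ln(0.272727)
  = −0.75 × (-1.299284) = 0.974463 substitutions/site.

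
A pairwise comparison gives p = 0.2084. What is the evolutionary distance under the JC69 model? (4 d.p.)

0.2442

d = −(3/4) ln(1 − 4p/3) = −0.75 ln(1 − 0.277867) = −0.75 ln(0.722133)
  = −0.75 × (-0.325546) = 0.244160 substitutions/site.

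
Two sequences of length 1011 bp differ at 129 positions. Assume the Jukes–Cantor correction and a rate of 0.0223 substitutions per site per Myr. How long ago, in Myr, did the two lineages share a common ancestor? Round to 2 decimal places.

p = 129/1011 ≈ 0.127596.
d = −(3/4) ln(1 − 4p/3) = −0.75 ln(1 − 0.170128) = −0.75 ln(0.829872)
  = −0.75 × (-0.186484) = 0.139863 substitutions/site.
Under a molecular clock d = 2μt, so t = d/(2μ) = 0.139863 / (2 × 0.0223) = 3.14 Myr.

3.14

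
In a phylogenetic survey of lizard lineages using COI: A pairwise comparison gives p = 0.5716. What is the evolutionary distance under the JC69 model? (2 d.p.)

d = −(3/4) ln(1 − 4p/3) = −0.75 ln(1 − 0.762133) = −0.75 ln(0.237867)
  = −0.75 × (-1.436044) = 1.077033 substitutions/site.

1.08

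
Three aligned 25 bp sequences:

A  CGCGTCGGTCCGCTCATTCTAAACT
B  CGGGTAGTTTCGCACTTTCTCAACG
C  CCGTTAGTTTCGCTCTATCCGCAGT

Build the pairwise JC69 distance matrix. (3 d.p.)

d(A,B) = 0.417, d(A,C) = 0.766, d(B,C) = 0.490

A–B: 8/25 sites differ → p = 0.32, d = −0.75 ln(1 − 0.426667) = 0.417216 ≈ 0.417.
A–C: 12/25 sites differ → p = 0.48, d = −0.75 ln(1 − 0.64) = 0.766238 ≈ 0.766.
B–C: 9/25 sites differ → p = 0.36, d = −0.75 ln(1 − 0.48) = 0.490445 ≈ 0.490.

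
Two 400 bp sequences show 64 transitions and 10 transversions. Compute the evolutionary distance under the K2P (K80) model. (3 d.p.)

0.224

P = 64/400 = 0.16 and Q = 10/400 = 0.025.
Under the Kimura two-parameter model, d = −½ ln(1 − 2P − Q) − ¼ ln(1 − 2Q).
1 − 2P − Q = 0.655, giving −½ ln(0.655) = 0.211560.
1 − 2Q = 0.95, giving −¼ ln(0.95) = 0.012823.
d = 0.211560 + 0.012823 = 0.224383.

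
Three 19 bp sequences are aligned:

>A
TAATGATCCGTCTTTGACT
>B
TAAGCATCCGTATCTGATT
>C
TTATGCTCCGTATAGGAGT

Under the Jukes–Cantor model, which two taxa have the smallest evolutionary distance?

A and B

A–B: 5/19 differ, p = 0.263, d = 0.324.
A–C: 6/19 differ, p = 0.316, d = 0.410.
B–C: 7/19 differ, p = 0.368, d = 0.507.
The smallest distance is between A and B.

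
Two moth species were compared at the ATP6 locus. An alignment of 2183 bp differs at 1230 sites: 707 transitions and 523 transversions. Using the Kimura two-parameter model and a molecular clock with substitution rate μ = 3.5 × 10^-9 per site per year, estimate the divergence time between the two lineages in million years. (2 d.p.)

179.23

P = 707/2183 ≈ 0.323866 and Q = 523/2183 ≈ 0.239579.
Under the Kimura two-parameter model, d = −½ ln(1 − 2P − Q) − ¼ ln(1 − 2Q).
1 − 2P − Q = 0.112689, giving −½ ln(0.112689) = 1.091562.
1 − 2Q = 0.520842, giving −¼ ln(0.520842) = 0.163077.
d = 1.091562 + 0.163077 = 1.254639.
Under a molecular clock d = 2μt, so t = d/(2μ) = 1.254639 / (2 × 3.5 × 10^-9) = 179.23 million years.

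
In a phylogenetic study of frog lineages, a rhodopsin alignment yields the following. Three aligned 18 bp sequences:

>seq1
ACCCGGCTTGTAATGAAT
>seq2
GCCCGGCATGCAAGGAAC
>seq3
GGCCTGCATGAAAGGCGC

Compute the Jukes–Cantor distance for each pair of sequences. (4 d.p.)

seq1–seq2: 5/18 sites differ → p ≈ 0.277778, d = −0.75 ln(1 − 0.370371) = 0.346968 ≈ 0.3470.
seq1–seq3: 9/18 sites differ → p = 0.5, d = −0.75 ln(1 − 0.666667) = 0.823960 ≈ 0.8240.
seq2–seq3: 5/18 sites differ → p ≈ 0.277778, d = −0.75 ln(1 − 0.370371) = 0.346968 ≈ 0.3470.

d(seq1,seq2) = 0.3470, d(seq1,seq3) = 0.8240, d(seq2,seq3) = 0.3470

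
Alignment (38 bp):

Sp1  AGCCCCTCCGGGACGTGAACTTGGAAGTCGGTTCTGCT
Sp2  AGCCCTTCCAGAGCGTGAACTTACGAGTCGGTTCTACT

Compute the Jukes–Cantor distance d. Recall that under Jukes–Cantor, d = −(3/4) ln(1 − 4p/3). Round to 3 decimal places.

The sequences differ at 8 of 38 sites (6, 10, 12, 13, 23, 24, 25, 36), so p = 8/38 ≈ 0.210526.
d = −(3/4) ln(1 − 4p/3) = −0.75 ln(1 − 0.280701) = −0.75 ln(0.719299)
  = −0.75 × (-0.329478) = 0.247109 substitutions/site.

0.247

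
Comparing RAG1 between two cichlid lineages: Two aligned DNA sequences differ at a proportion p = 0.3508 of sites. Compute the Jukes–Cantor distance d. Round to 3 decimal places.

d = −(3/4) ln(1 − 4p/3) = −0.75 ln(1 − 0.467733) = −0.75 ln(0.532267)
  = −0.75 × (-0.630610) = 0.472958 substitutions/site.

0.473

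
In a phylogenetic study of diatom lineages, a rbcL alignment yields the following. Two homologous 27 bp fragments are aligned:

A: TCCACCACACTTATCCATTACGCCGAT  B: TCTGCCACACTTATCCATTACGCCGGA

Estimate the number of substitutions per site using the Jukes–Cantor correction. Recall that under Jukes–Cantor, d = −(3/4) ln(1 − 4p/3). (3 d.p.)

0.165

The sequences differ at 4 of 27 sites (3, 4, 26, 27), so p = 4/27 ≈ 0.148148.
d = −(3/4) ln(1 − 4p/3) = −0.75 ln(1 − 0.197531) = −0.75 ln(0.802469)
  = −0.75 × (-0.220062) = 0.165047 substitutions/site.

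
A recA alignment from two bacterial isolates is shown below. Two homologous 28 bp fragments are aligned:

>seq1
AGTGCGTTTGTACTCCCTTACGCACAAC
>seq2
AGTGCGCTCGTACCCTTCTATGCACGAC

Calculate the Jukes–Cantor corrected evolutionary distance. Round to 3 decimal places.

The sequences differ at 8 of 28 sites (7, 9, 14, 16, 17, 18, 21, 26), so p = 8/28 ≈ 0.285714.
d = −(3/4) ln(1 − 4p/3) = −0.75 ln(1 − 0.380952) = −0.75 ln(0.619048)
  = −0.75 × (-0.479572) = 0.359679 substitutions/site.

0.360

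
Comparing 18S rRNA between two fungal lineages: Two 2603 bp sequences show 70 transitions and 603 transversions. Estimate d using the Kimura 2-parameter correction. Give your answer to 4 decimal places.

0.3236

P = 70/2603 ≈ 0.026892 and Q = 603/2603 ≈ 0.231656.
Under the Kimura two-parameter model, d = −½ ln(1 − 2P − Q) − ¼ ln(1 − 2Q).
1 − 2P − Q = 0.71456, giving −½ ln(0.71456) = 0.168044.
1 − 2Q = 0.536688, giving −¼ ln(0.536688) = 0.155585.
d = 0.168044 + 0.155585 = 0.323629.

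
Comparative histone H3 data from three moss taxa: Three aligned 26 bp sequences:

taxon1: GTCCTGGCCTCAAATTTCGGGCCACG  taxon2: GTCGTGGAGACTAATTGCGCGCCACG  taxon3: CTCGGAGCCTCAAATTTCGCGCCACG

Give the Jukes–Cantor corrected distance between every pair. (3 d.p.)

d(taxon1,taxon2) = 0.334, d(taxon1,taxon3) = 0.222, d(taxon2,taxon3) = 0.396

taxon1–taxon2: 7/26 sites differ → p ≈ 0.269231, d = −0.75 ln(1 − 0.358975) = 0.333515 ≈ 0.334.
taxon1–taxon3: 5/26 sites differ → p ≈ 0.192308, d = −0.75 ln(1 − 0.256411) = 0.222200 ≈ 0.222.
taxon2–taxon3: 8/26 sites differ → p ≈ 0.307692, d = −0.75 ln(1 − 0.410256) = 0.396050 ≈ 0.396.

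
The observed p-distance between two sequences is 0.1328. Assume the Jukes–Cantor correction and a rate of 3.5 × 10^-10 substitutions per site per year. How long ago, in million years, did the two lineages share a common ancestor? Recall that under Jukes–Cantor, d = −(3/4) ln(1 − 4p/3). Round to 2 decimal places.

208.80

d = −(3/4) ln(1 − 4p/3) = −0.75 ln(1 − 0.177067) = −0.75 ln(0.822933)
  = −0.75 × (-0.194880) = 0.146160 substitutions/site.
Under a molecular clock d = 2μt, so t = d/(2μ) = 0.146160 / (2 × 3.5 × 10^-10) = 208.80 million years.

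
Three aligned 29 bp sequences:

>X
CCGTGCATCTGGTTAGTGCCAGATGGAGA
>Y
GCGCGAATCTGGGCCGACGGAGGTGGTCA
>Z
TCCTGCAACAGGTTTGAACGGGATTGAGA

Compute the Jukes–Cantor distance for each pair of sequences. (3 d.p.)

d(X,Y) = 0.683, d(X,Z) = 0.462, d(Y,Z) = 0.998

X–Y: 13/29 sites differ → p ≈ 0.448276, d = −0.75 ln(1 − 0.597701) = 0.682920 ≈ 0.683.
X–Z: 10/29 sites differ → p ≈ 0.344828, d = −0.75 ln(1 − 0.459771) = 0.461822 ≈ 0.462.
Y–Z: 16/29 sites differ → p ≈ 0.551724, d = −0.75 ln(1 − 0.735632) = 0.997810 ≈ 0.998.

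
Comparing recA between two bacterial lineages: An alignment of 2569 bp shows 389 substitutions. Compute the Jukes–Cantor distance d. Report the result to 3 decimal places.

p = 389/2569 ≈ 0.151421.
d = −(3/4) ln(1 − 4p/3) = −0.75 ln(1 − 0.201895) = −0.75 ln(0.798105)
  = −0.75 × (-0.225515) = 0.169136 substitutions/site.

0.169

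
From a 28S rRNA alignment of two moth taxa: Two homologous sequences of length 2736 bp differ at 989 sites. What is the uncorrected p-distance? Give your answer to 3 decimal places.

p = 989/2736 = 0.361476… ≈ 0.361 (to 3 d.p.).

0.361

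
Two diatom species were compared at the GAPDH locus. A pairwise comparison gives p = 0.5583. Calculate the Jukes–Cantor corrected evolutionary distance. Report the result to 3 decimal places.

d = −(3/4) ln(1 − 4p/3) = −0.75 ln(1 − 0.7444) = −0.75 ln(0.2556)
  = −0.75 × (-1.364142) = 1.023107 substitutions/site.

1.023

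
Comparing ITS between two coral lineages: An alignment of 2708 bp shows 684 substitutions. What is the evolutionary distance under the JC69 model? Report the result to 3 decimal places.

p = 684/2708 ≈ 0.252585.
d = −(3/4) ln(1 − 4p/3) = −0.75 ln(1 − 0.33678) = −0.75 ln(0.66322)
  = −0.75 × (-0.410649) = 0.307987 substitutions/site.

0.308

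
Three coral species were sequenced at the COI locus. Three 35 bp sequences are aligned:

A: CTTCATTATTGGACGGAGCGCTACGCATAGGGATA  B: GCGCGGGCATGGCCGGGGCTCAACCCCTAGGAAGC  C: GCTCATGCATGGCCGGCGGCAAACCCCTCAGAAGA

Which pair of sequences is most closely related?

B and C

A–B: 17/35 differ, p = 0.486, d = 0.782.
A–C: 17/35 differ, p = 0.486, d = 0.782.
B–C: 10/35 differ, p = 0.286, d = 0.360.
The smallest distance is between B and C.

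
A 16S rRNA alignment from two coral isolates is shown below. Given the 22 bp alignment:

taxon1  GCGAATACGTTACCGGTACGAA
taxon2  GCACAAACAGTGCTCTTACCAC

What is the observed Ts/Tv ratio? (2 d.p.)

0.57

Transitions are A↔G and C↔T; transversions are all other mismatches.
Transitions: 4. Transversions: 7.
R = 4/7 = 0.571428… ≈ 0.57 (to 2 d.p.).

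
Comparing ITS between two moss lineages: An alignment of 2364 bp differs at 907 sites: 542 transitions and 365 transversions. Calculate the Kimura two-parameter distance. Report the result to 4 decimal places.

P = 542/2364 ≈ 0.229272 and Q = 365/2364 ≈ 0.154399.
Under the Kimura two-parameter model, d = −½ ln(1 − 2P − Q) − ¼ ln(1 − 2Q).
1 − 2P − Q = 0.387057, giving −½ ln(0.387057) = 0.474592.
1 − 2Q = 0.691202, giving −¼ ln(0.691202) = 0.092331.
d = 0.474592 + 0.092331 = 0.566923.

0.5669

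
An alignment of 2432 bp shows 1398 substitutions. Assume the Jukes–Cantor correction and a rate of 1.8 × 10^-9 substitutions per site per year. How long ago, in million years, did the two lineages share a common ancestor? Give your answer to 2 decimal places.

302.99

p = 1398/2432 ≈ 0.574836.
d = −(3/4) ln(1 − 4p/3) = −0.75 ln(1 − 0.766448) = −0.75 ln(0.233552)
  = −0.75 × (-1.454351) = 1.090763 substitutions/site.
Under a molecular clock d = 2μt, so t = d/(2μ) = 1.090763 / (2 × 1.8 × 10^-9) = 302.99 million years.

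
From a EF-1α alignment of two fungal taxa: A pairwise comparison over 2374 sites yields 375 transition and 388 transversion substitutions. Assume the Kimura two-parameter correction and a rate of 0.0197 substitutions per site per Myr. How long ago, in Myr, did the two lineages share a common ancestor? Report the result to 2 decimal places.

10.79

P = 375/2374 ≈ 0.157961 and Q = 388/2374 ≈ 0.163437.
Under the Kimura two-parameter model, d = −½ ln(1 − 2P − Q) − ¼ ln(1 − 2Q).
1 − 2P − Q = 0.520641, giving −½ ln(0.520641) = 0.326347.
1 − 2Q = 0.673126, giving −¼ ln(0.673126) = 0.098956.
d = 0.326347 + 0.098956 = 0.425303.
Under a molecular clock d = 2μt, so t = d/(2μ) = 0.425303 / (2 × 0.0197) = 10.79 Myr.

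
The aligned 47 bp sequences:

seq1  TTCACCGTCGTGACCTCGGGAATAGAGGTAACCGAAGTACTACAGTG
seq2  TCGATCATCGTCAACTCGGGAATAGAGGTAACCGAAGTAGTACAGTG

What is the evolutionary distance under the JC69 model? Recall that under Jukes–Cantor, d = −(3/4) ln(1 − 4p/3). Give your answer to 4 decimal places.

The sequences differ at 7 of 47 sites (2, 3, 5, 7, 12, 14, 40), so p = 7/47 ≈ 0.148936.
d = −(3/4) ln(1 − 4p/3) = −0.75 ln(1 − 0.198581) = −0.75 ln(0.801419)
  = −0.75 × (-0.221371) = 0.166028 substitutions/site.

0.1660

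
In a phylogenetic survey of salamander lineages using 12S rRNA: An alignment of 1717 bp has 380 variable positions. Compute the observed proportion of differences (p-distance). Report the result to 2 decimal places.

0.22

p = 380/1717 = 0.221316… ≈ 0.22 (to 2 d.p.).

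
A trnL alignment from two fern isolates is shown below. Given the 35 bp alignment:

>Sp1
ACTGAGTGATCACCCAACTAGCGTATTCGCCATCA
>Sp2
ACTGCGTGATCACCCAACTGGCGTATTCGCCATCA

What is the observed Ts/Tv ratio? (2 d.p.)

1.00

Transitions are A↔G and C↔T; transversions are all other mismatches.
Transitions: 1. Transversions: 1.
R = 1/1 = 1.00.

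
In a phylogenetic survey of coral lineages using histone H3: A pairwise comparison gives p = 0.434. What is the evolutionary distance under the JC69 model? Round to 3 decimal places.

d = −(3/4) ln(1 − 4p/3) = −0.75 ln(1 − 0.578667) = −0.75 ln(0.421333)
  = −0.75 × (-0.864332) = 0.648249 substitutions/site.

0.648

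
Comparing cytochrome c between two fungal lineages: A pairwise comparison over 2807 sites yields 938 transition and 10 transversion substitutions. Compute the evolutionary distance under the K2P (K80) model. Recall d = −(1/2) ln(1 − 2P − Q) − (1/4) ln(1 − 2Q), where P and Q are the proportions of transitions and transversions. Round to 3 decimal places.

P = 938/2807 ≈ 0.334165 and Q = 10/2807 ≈ 0.003563.
Under the Kimura two-parameter model, d = −½ ln(1 − 2P − Q) − ¼ ln(1 − 2Q).
1 − 2P − Q = 0.328107, giving −½ ln(0.328107) = 0.557208.
1 − 2Q = 0.992874, giving −¼ ln(0.992874) = 0.001788.
d = 0.557208 + 0.001788 = 0.558996.

0.559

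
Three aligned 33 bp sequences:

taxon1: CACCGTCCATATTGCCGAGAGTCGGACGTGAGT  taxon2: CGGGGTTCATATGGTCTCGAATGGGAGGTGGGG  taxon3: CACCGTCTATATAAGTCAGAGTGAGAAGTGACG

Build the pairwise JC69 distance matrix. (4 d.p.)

d(taxon1,taxon2) = 0.5587, d(taxon1,taxon3) = 0.4408, d(taxon2,taxon3) = 0.7798

taxon1–taxon2: 13/33 sites differ → p ≈ 0.393939, d = −0.75 ln(1 − 0.525252) = 0.558728 ≈ 0.5587.
taxon1–taxon3: 11/33 sites differ → p ≈ 0.333333, d = −0.75 ln(1 − 0.444444) = 0.440839 ≈ 0.4408.
taxon2–taxon3: 16/33 sites differ → p ≈ 0.484848, d = −0.75 ln(1 − 0.646464) = 0.779827 ≈ 0.7798.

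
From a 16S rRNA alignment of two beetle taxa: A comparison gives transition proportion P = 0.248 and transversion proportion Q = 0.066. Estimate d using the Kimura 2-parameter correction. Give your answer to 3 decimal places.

Under the Kimura two-parameter model, d = −½ ln(1 − 2P − Q) − ¼ ln(1 − 2Q).
1 − 2P − Q = 0.438, giving −½ ln(0.438) = 0.412768.
1 − 2Q = 0.868, giving −¼ ln(0.868) = 0.035391.
d = 0.412768 + 0.035391 = 0.448159.

0.448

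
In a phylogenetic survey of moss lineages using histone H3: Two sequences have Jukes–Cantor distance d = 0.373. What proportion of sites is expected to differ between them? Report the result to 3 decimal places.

p = (3/4)(1 − e^(−4d/3)) = 0.75 × (1 − e^(-0.497333)) = 0.75 × (1 − 0.608150) = 0.293888.

0.294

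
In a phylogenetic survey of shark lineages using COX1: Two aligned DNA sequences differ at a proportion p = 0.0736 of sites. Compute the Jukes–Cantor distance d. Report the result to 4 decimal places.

d = −(3/4) ln(1 − 4p/3) = −0.75 ln(1 − 0.098133) = −0.75 ln(0.901867)
  = −0.75 × (-0.103288) = 0.077466 substitutions/site.

0.0775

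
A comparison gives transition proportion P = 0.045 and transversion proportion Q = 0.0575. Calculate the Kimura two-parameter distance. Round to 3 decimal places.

Under the Kimura two-parameter model, d = −½ ln(1 − 2P − Q) − ¼ ln(1 − 2Q).
1 − 2P − Q = 0.8525, giving −½ ln(0.8525) = 0.079791.
1 − 2Q = 0.885, giving −¼ ln(0.885) = 0.030542.
d = 0.079791 + 0.030542 = 0.110333.

0.110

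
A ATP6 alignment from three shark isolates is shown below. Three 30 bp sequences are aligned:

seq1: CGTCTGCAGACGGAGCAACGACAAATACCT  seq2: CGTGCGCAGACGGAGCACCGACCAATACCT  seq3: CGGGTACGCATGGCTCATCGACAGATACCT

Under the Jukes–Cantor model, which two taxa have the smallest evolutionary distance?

seq1–seq2: 4/30 differ, p = 0.133, d = 0.147.
seq1–seq3: 10/30 differ, p = 0.333, d = 0.441.
seq2–seq3: 11/30 differ, p = 0.367, d = 0.503.
The smallest distance is between seq1 and seq2.

seq1 and seq2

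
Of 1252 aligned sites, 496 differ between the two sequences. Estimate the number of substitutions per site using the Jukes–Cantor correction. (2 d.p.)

0.56

p = 496/1252 ≈ 0.396166.
d = −(3/4) ln(1 − 4p/3) = −0.75 ln(1 − 0.528221) = −0.75 ln(0.471779)
  = −0.75 × (-0.751245) = 0.563434 substitutions/site.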